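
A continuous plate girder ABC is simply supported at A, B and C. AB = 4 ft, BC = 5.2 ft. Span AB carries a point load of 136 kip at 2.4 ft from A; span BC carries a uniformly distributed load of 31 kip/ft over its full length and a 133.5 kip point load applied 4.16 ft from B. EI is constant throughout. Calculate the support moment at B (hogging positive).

Insert a hinge at B; M_B is the redundant, and each span becomes simply supported.
Rotations at B on the released spans (each span's end-slope, ×1/EI):
  span AB: point load 136 at a = 2.4: Pab(L + a)/(6LEI) = 139.3/EI
  span BC: UDL 31: wL³/(24EI) = 181.6/EI
  span BC: point load 133.5 at a = 4.16: Pab(L + b)/(6LEI) = 115.5/EI
  relative rotation θ_0 = (139.3 + 297.1)/EI = 436.4/EI
A unit hogging moment at B produces rotation L₁/(3EI) + L₂/(3EI) = 3.067/EI.
Slope continuity at B: θ_0 = M_B·3.067/EI, so M_B = 436.4/3.067 = 142.3 kip·ft (hogging).

M_B = 142.3 kip·ft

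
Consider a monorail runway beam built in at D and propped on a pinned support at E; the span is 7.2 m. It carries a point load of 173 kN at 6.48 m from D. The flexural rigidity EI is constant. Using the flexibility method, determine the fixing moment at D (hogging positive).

M_D = 61.66 kN·m

Take the reaction at E as the redundant and release it; the primary structure is a cantilever fixed at D.
Deflection at E on the released cantilever, summing each load's contribution:
  point load 173 at a = 6.48: Pa²(3L − a)/(6EI) = 18306/EI
Flexibility coefficient — unit upward force at E: δ_{EE} = L³/(3EI) = 124.4/EI.
The prop prevents deflection at E: R_E = δ_0/δ_{EE} = 18306/124.4 = 147.1 kN.
Moment equilibrium about D: M_D = Σ(load moments about D) − R_E·L = 1121 − 147.1×7.2 = 61.66 kN·m.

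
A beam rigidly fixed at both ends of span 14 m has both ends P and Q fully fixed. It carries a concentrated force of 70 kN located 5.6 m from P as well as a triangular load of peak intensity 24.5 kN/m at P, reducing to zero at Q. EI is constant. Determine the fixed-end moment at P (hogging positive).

Release both end moments; the primary structure is a simply-supported span PQ with redundants M_P and M_Q.
Simple-span end rotations at P and Q under the given loads:
  at P: point load 70 at a = 5.6: Pab(L + b)/(6LEI) = 878.1/EI
  at Q: point load 70 at a = 5.6: Pab(L + a)/(6LEI) = 768.3/EI
  at P: triangular load, peak 24.5: w₀L³/(45EI) = 1494/EI
  at Q: triangular load, peak 24.5: 7w₀L³/(360EI) = 1307/EI
  θ_P0 = 2372/EI,  θ_Q0 = 2076/EI
Flexibility coefficients: a unit moment at one end gives L/(3EI) there and L/(6EI) at the far end, so f₁₁ = f₂₂ = 4.667/EI and f₁₂ = f₂₁ = 2.333/EI.
Compatibility — zero rotation at each built-in end:
  4.667 M_P + 2.333 M_Q = 2372
  2.333 M_P + 4.667 M_Q = 2076
Solving the pair gives M_P = 381.2 kN·m and M_Q = 254.1 kN·m (hogging).

M_P = 381.2 kN·m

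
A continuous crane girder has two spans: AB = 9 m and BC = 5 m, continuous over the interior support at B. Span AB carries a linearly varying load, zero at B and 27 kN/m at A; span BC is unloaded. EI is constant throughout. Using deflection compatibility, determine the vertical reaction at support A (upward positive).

Insert a hinge at B; M_B is the redundant, and each span becomes simply supported.
End slopes at the hinge B, treating each span as simply supported:
  span AB: triangular load, peak 27: 7w₀L³/(360EI) = 382.7/EI
  relative rotation θ_0 = (382.7 + 0)/EI = 382.7/EI
A unit hogging moment at B produces rotation L₁/(3EI) + L₂/(3EI) = 4.667/EI.
Slope continuity at B: θ_0 = M_B·4.667/EI, so M_B = 382.7/4.667 = 82.01 kN·m (hogging).
Span AB, ΣM about A with M_B applied at B: R_B^{AB}·9 = 364.5 + 82.01, so R_B^{AB} = 49.61 kN and R_A = 121.5 − 49.61 = 71.89 kN.

R_A = 71.89 kN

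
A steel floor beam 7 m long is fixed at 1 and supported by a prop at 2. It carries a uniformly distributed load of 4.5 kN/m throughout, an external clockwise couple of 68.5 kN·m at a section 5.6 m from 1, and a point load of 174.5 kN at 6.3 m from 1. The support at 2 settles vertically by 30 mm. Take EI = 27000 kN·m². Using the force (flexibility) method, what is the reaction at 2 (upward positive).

Choose R_2 as the redundant. The primary structure is the cantilever fixed at 1.
Downward deflection at the released point 2 due to the loads:
  UDL 4.5: wL⁴/(8EI) = 1351/EI
  clockwise couple 68.5 at a = 5.6: M₀a(2L − a)/(2EI) = 1611/EI
  point load 174.5 at a = 6.3: Pa²(3L − a)/(6EI) = 16968/EI
  δ_0 = 19930/EI
Flexibility coefficient — unit upward force at 2: δ_{22} = L³/(3EI) = 114.3/EI.
With EI = 27000 kN·m²: δ_0 = 0.73815 m and δ_{22} = 0.004235 m/kN.
Compatibility — the beam at 2 must follow the support down by 0.03 m: δ_0 − R_2·δ_{22} = 0.03, so R_2 = (0.73815 − 0.03)/0.004235 = 167.2 kN.

R_2 = 167.2 kN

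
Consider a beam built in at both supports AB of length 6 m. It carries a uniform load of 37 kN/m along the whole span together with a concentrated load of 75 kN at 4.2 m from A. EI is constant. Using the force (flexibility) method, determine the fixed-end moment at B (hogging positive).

M_B = 177.2 kN·m

Release both end moments; the primary structure is a simply-supported span AB with redundants M_A and M_B.
On the primary (simply-supported) span, the end slopes from the loading are:
  at A: UDL 37: wL³/(24EI) = 333/EI
  at B: UDL 37: wL³/(24EI) = 333/EI
  at A: point load 75 at a = 4.2: Pab(L + b)/(6LEI) = 122.8/EI
  at B: point load 75 at a = 4.2: Pab(L + a)/(6LEI) = 160.7/EI
  θ_A0 = 455.9/EI,  θ_B0 = 493.6/EI
Flexibility coefficients: a unit moment at one end gives L/(3EI) there and L/(6EI) at the far end, so f₁₁ = f₂₂ = 2/EI and f₁₂ = f₂₁ = 1/EI.
Compatibility — zero rotation at each built-in end:
  2 M_A + 1 M_B = 455.9
  1 M_A + 2 M_B = 493.6
Solving the pair gives M_A = 139.3 kN·m and M_B = 177.2 kN·m (hogging).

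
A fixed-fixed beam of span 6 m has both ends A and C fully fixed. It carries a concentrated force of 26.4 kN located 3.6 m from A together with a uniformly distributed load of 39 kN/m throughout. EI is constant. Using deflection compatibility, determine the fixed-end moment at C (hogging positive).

M_C = 139.8 kN·m

Release both end moments; the primary structure is a simply-supported span AC with redundants M_A and M_C.
End rotations of the released simple span under the applied load (×1/EI):
  at A: point load 26.4 at a = 3.6: Pab(L + b)/(6LEI) = 53.22/EI
  at C: point load 26.4 at a = 3.6: Pab(L + a)/(6LEI) = 60.83/EI
  at A: UDL 39: wL³/(24EI) = 351/EI
  at C: UDL 39: wL³/(24EI) = 351/EI
  θ_A0 = 404.2/EI,  θ_C0 = 411.8/EI
Flexibility coefficients: a unit moment at one end gives L/(3EI) there and L/(6EI) at the far end, so f₁₁ = f₂₂ = 2/EI and f₁₂ = f₂₁ = 1/EI.
Compatibility — zero rotation at each built-in end:
  2 M_A + 1 M_C = 404.2
  1 M_A + 2 M_C = 411.8
Solving the pair gives M_A = 132.2 kN·m and M_C = 139.8 kN·m (hogging).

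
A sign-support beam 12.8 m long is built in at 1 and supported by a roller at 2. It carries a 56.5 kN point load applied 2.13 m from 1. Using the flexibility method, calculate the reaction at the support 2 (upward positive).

R_2 = 2.217 kN

Remove the prop at 2; the released (primary) structure is a cantilever built in at 1.
Free-end deflection of the primary structure under the applied loading (downward +):
  point load 56.5 at a = 2.13: Pa²(3L − a)/(6EI) = 1550/EI
Tip deflection under a unit load at 2: L³/(3EI) = 699.1/EI.
The prop prevents deflection at 2: R_2 = δ_0/δ_{22} = 1550/699.1 = 2.217 kN.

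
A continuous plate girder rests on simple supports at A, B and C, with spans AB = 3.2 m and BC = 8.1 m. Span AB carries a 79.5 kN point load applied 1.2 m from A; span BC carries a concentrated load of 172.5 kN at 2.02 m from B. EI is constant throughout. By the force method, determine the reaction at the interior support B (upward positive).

R_B = 235.9 kN

Release continuity at B by inserting a hinge; the redundant is the internal moment M_B. The primary structure is two simply-supported spans AB and BC.
End slopes at the hinge B, treating each span as simply supported:
  span AB: point load 79.5 at a = 1.2: Pab(L + a)/(6LEI) = 43.73/EI
  span BC: point load 172.5 at a = 2.02: Pab(L + b)/(6LEI) = 618.1/EI
  relative rotation θ_0 = (43.73 + 618.1)/EI = 661.9/EI
A unit hogging moment at B produces rotation L₁/(3EI) + L₂/(3EI) = 3.767/EI.
Compatibility: M_B·(L₁+L₂)/(3EI) = θ_0, giving M_B = 175.7 kN·m (hogging).
Span AB, ΣM about A with M_B applied at B: R_B^{AB}·3.2 = 95.4 + 175.7, so R_B^{AB} = 84.72 kN and R_A = 79.5 − 84.72 = -5.224 kN.
Span BC, ΣM about C: R_B^{BC}·8.1 = 1049 + 175.7, so R_B^{BC} = 151.2 kN and R_C = 172.5 − 151.2 = 21.33 kN.
R_B = 84.72 + 151.2 = 235.9 kN.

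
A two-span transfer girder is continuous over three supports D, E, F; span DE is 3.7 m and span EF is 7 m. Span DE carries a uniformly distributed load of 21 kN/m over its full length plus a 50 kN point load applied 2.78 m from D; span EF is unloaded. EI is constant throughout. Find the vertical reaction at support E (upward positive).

Take M_E as the redundant. Released structure: two simple spans DE and EF with a hinge at E.
Discontinuity in slope at E on the released structure — sum the simple-span end rotations:
  span DE: UDL 21: wL³/(24EI) = 44.32/EI
  span DE: point load 50 at a = 2.78: Pab(L + a)/(6LEI) = 37.33/EI
  relative rotation θ_0 = (81.65 + 0)/EI = 81.65/EI
A unit hogging moment at E produces rotation L₁/(3EI) + L₂/(3EI) = 3.567/EI.
Compatibility: M_E·(L₁+L₂)/(3EI) = θ_0, giving M_E = 22.89 kN·m (hogging).
Span DE, ΣM about D with M_E applied at E: R_E^{DE}·3.7 = 282.7 + 22.89, so R_E^{DE} = 82.6 kN and R_D = 127.7 − 82.6 = 45.1 kN.
Span EF, ΣM about F: R_E^{EF}·7 = 0 + 22.89, so R_E^{EF} = 3.27 kN and R_F = 0 − 3.27 = -3.27 kN.
R_E = 82.6 + 3.27 = 85.87 kN.

R_E = 85.87 kN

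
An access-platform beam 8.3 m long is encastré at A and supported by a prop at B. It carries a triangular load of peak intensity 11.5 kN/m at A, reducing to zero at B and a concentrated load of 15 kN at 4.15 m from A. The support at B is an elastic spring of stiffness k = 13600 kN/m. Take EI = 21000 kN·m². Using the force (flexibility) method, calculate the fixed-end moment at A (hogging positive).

Release the roller at B. Primary structure: cantilever fixed at A.
Free-end deflection of the primary structure under the applied loading (downward +):
  triangular load, peak 11.5 at the fixed end: w₀L⁴/(30EI) = 1819/EI
  point load 15 at a = 4.15: Pa²(3L − a)/(6EI) = 893.4/EI
  δ_0 = 2713/EI
Tip deflection under a unit load at B: L³/(3EI) = 190.6/EI.
With EI = 21000 kN·m²: δ_0 = 0.12917 m and δ_{BB} = 0.009076 m/kN.
Compatibility — the spring shortens by R_B/k under the reaction it provides: δ_0 − R_B·δ_{BB} = R_B/k. With 1/k = 0.000074 m/kN, R_B = δ_0 / (δ_{BB} + 1/k) = 0.12917 / (0.009076 + 0.000074) = 14.12 kN.
Moment equilibrium about A: M_A = Σ(load moments about A) − R_B·L = 194.3 − 14.12×8.3 = 77.11 kN·m.

M_A = 77.11 kN·m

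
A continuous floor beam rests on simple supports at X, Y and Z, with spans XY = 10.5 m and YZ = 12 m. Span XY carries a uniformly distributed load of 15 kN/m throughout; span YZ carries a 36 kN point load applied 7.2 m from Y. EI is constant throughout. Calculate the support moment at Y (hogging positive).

M_Y = 135.2 kN·m

Insert a hinge at Y; M_Y is the redundant, and each span becomes simply supported.
Rotations at Y on the released spans (each span's end-slope, ×1/EI):
  span XY: UDL 15: wL³/(24EI) = 723.5/EI
  span YZ: point load 36 at a = 7.2: Pab(L + b)/(6LEI) = 290.3/EI
  relative rotation θ_0 = (723.5 + 290.3)/EI = 1014/EI
A unit hogging moment at Y produces rotation L₁/(3EI) + L₂/(3EI) = 7.5/EI.
Compatibility: M_Y·(L₁+L₂)/(3EI) = θ_0, giving M_Y = 135.2 kN·m (hogging).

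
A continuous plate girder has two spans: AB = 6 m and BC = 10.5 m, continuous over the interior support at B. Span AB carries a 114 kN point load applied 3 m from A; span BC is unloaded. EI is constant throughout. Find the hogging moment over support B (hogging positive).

Insert a hinge at B; M_B is the redundant, and each span becomes simply supported.
Discontinuity in slope at B on the released structure — sum the simple-span end rotations:
  span AB: point load 114 at a = 3: Pab(L + a)/(6LEI) = 256.5/EI
  relative rotation θ_0 = (256.5 + 0)/EI = 256.5/EI
A unit hogging moment at B produces rotation L₁/(3EI) + L₂/(3EI) = 5.5/EI.
Compatibility: M_B·(L₁+L₂)/(3EI) = θ_0, giving M_B = 46.64 kN·m (hogging).

M_B = 46.64 kN·m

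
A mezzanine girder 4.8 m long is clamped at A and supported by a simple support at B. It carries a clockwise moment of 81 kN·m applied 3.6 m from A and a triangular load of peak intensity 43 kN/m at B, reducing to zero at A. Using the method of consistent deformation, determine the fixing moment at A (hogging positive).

Choose R_B as the redundant. The primary structure is the cantilever fixed at A.
Deflection at B on the released cantilever, summing each load's contribution:
  clockwise couple 81 at a = 3.6: M₀a(2L − a)/(2EI) = 874.8/EI
  triangular load, peak 43 at the free end: 11w₀L⁴/(120EI) = 2092/EI
  δ_0 = 2967/EI
Flexibility coefficient — unit upward force at B: δ_{BB} = L³/(3EI) = 36.86/EI.
The prop prevents deflection at B: R_B = δ_0/δ_{BB} = 2967/36.86 = 80.49 kN.
Moment equilibrium about A: M_A = Σ(load moments about A) − R_B·L = 411.2 − 80.49×4.8 = 24.89 kN·m.

M_A = 24.89 kN·m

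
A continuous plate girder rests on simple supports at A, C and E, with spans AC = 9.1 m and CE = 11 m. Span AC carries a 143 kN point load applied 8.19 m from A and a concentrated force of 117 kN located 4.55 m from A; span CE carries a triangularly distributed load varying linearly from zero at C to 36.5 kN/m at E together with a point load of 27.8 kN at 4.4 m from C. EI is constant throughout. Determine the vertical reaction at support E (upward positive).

R_E = 116.4 kN

Insert a hinge at C; M_C is the redundant, and each span becomes simply supported.
Rotations at C on the released spans (each span's end-slope, ×1/EI):
  span AC: point load 143 at a = 8.19: Pab(L + a)/(6LEI) = 337.5/EI
  span AC: point load 117 at a = 4.55: Pab(L + a)/(6LEI) = 605.5/EI
  span CE: triangular load, peak 36.5: 7w₀L³/(360EI) = 944.6/EI
  span CE: point load 27.8 at a = 4.4: Pab(L + b)/(6LEI) = 215.3/EI
  relative rotation θ_0 = (943 + 1160)/EI = 2103/EI
A unit hogging moment at C produces rotation L₁/(3EI) + L₂/(3EI) = 6.7/EI.
Slope continuity at C: θ_0 = M_C·6.7/EI, so M_C = 2103/6.7 = 313.9 kN·m (hogging).
Span CE, ΣM about E: R_C^{CE}·11 = 919.6 + 313.9, so R_C^{CE} = 112.1 kN and R_E = 228.6 − 112.1 = 116.4 kN.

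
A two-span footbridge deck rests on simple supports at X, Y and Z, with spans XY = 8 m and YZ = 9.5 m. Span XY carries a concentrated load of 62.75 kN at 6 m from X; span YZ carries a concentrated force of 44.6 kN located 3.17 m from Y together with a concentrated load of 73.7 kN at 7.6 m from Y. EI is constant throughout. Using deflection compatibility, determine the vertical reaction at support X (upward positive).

Release continuity at Y by inserting a hinge; the redundant is the internal moment M_Y. The primary structure is two simply-supported spans XY and YZ.
End slopes at the hinge Y, treating each span as simply supported:
  span XY: point load 62.75 at a = 6: Pab(L + a)/(6LEI) = 219.6/EI
  span YZ: point load 44.6 at a = 3.17: Pab(L + b)/(6LEI) = 248.5/EI
  span YZ: point load 73.7 at a = 7.6: Pab(L + b)/(6LEI) = 212.8/EI
  relative rotation θ_0 = (219.6 + 461.4)/EI = 681/EI
A unit hogging moment at Y produces rotation L₁/(3EI) + L₂/(3EI) = 5.833/EI.
Compatibility: M_Y·(L₁+L₂)/(3EI) = θ_0, giving M_Y = 116.7 kN·m (hogging).
Span XY, ΣM about X with M_Y applied at Y: R_Y^{XY}·8 = 376.5 + 116.7, so R_Y^{XY} = 61.66 kN and R_X = 62.75 − 61.66 = 1.094 kN.

R_X = 1.094 kN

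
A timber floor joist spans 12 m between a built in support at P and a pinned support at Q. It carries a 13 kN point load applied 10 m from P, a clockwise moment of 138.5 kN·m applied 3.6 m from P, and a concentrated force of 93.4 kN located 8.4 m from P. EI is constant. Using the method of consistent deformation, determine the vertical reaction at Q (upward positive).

R_Q = 71.24 kN

Take the reaction at Q as the redundant and release it; the primary structure is a cantilever fixed at P.
Downward deflection at the released point Q due to the loads:
  point load 13 at a = 10: Pa²(3L − a)/(6EI) = 5633/EI
  clockwise couple 138.5 at a = 3.6: M₀a(2L − a)/(2EI) = 5086/EI
  point load 93.4 at a = 8.4: Pa²(3L − a)/(6EI) = 30315/EI
  δ_0 = 41034/EI
Flexibility coefficient — unit upward force at Q: δ_{QQ} = L³/(3EI) = 576/EI.
The prop prevents deflection at Q: R_Q = δ_0/δ_{QQ} = 41034/576 = 71.24 kN.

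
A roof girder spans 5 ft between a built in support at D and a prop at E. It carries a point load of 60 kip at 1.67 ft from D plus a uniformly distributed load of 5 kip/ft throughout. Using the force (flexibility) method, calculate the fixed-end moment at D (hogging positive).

Release the roller at E. Primary structure: cantilever fixed at D.
Deflection at E on the released cantilever, summing each load's contribution:
  point load 60 at a = 1.67: Pa²(3L − a)/(6EI) = 371.8/EI
  UDL 5: wL⁴/(8EI) = 390.6/EI
  δ_0 = 762.4/EI
Tip deflection under a unit load at E: L³/(3EI) = 41.67/EI.
Compatibility at E: δ_0 − R_E·δ_{EE} = 0, so R_E = 762.4/41.67 = 18.3 kip.
Moment equilibrium about D: M_D = Σ(load moments about D) − R_E·L = 162.7 − 18.3×5 = 71.21 kip·ft.

M_D = 71.21 kip·ft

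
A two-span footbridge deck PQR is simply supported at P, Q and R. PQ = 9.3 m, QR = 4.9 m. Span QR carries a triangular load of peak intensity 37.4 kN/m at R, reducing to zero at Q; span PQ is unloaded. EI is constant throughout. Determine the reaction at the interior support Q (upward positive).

R_Q = 36.18 kN

Take M_Q as the redundant. Released structure: two simple spans PQ and QR with a hinge at Q.
End slopes at the hinge Q, treating each span as simply supported:
  span QR: triangular load, peak 37.4: 7w₀L³/(360EI) = 85.56/EI
  relative rotation θ_0 = (0 + 85.56)/EI = 85.56/EI
A unit hogging moment at Q produces rotation L₁/(3EI) + L₂/(3EI) = 4.733/EI.
Compatibility: M_Q·(L₁+L₂)/(3EI) = θ_0, giving M_Q = 18.08 kN·m (hogging).
Span PQ, ΣM about P with M_Q applied at Q: R_Q^{PQ}·9.3 = 0 + 18.08, so R_Q^{PQ} = 1.944 kN and R_P = 0 − 1.944 = -1.944 kN.
Span QR, ΣM about R: R_Q^{QR}·4.9 = 149.7 + 18.08, so R_Q^{QR} = 34.23 kN and R_R = 91.63 − 34.23 = 57.4 kN.
R_Q = 1.944 + 34.23 = 36.18 kN.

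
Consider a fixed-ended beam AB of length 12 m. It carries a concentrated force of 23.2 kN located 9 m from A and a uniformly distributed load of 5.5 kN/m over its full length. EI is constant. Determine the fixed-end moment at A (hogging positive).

M_A = 79.05 kN·m

Release both end moments; the primary structure is a simply-supported span AB with redundants M_A and M_B.
End rotations of the released simple span under the applied load (×1/EI):
  at A: point load 23.2 at a = 9: Pab(L + b)/(6LEI) = 130.5/EI
  at B: point load 23.2 at a = 9: Pab(L + a)/(6LEI) = 182.7/EI
  at A: UDL 5.5: wL³/(24EI) = 396/EI
  at B: UDL 5.5: wL³/(24EI) = 396/EI
  θ_A0 = 526.5/EI,  θ_B0 = 578.7/EI
Flexibility coefficients: a unit moment at one end gives L/(3EI) there and L/(6EI) at the far end, so f₁₁ = f₂₂ = 4/EI and f₁₂ = f₂₁ = 2/EI.
Compatibility — zero rotation at each built-in end:
  4 M_A + 2 M_B = 526.5
  2 M_A + 4 M_B = 578.7
Solving the pair gives M_A = 79.05 kN·m and M_B = 105.2 kN·m (hogging).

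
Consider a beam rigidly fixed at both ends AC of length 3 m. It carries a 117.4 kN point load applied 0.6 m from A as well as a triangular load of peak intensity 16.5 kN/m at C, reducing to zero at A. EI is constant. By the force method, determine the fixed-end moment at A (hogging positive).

M_A = 50.03 kN·m

Release both end moments; the primary structure is a simply-supported span AC with redundants M_A and M_C.
Simple-span end rotations at A and C under the given loads:
  at A: point load 117.4 at a = 0.6: Pab(L + b)/(6LEI) = 50.72/EI
  at C: point load 117.4 at a = 0.6: Pab(L + a)/(6LEI) = 33.81/EI
  at A: triangular load, peak 16.5: 7w₀L³/(360EI) = 8.662/EI
  at C: triangular load, peak 16.5: w₀L³/(45EI) = 9.9/EI
  θ_A0 = 59.38/EI,  θ_C0 = 43.71/EI
Flexibility coefficients: a unit moment at one end gives L/(3EI) there and L/(6EI) at the far end, so f₁₁ = f₂₂ = 1/EI and f₁₂ = f₂₁ = 0.5/EI.
Compatibility — zero rotation at each built-in end:
  1 M_A + 0.5 M_C = 59.38
  0.5 M_A + 1 M_C = 43.71
Solving the pair gives M_A = 50.03 kN·m and M_C = 18.7 kN·m (hogging).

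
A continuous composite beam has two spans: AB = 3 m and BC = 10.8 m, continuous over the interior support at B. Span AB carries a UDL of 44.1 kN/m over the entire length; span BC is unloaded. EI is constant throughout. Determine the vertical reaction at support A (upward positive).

R_A = 62.55 kN

Insert a hinge at B; M_B is the redundant, and each span becomes simply supported.
Discontinuity in slope at B on the released structure — sum the simple-span end rotations:
  span AB: UDL 44.1: wL³/(24EI) = 49.61/EI
  relative rotation θ_0 = (49.61 + 0)/EI = 49.61/EI
A unit hogging moment at B produces rotation L₁/(3EI) + L₂/(3EI) = 4.6/EI.
Slope continuity at B: θ_0 = M_B·4.6/EI, so M_B = 49.61/4.6 = 10.79 kN·m (hogging).
Span AB, ΣM about A with M_B applied at B: R_B^{AB}·3 = 198.4 + 10.79, so R_B^{AB} = 69.75 kN and R_A = 132.3 − 69.75 = 62.55 kN.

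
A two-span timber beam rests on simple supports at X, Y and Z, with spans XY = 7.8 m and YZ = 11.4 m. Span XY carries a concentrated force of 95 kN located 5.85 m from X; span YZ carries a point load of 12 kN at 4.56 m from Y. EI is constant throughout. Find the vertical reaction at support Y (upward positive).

Release continuity at Y by inserting a hinge; the redundant is the internal moment M_Y. The primary structure is two simply-supported spans XY and YZ.
Rotations at Y on the released spans (each span's end-slope, ×1/EI):
  span XY: point load 95 at a = 5.85: Pab(L + a)/(6LEI) = 316.1/EI
  span YZ: point load 12 at a = 4.56: Pab(L + b)/(6LEI) = 99.81/EI
  relative rotation θ_0 = (316.1 + 99.81)/EI = 415.9/EI
A unit hogging moment at Y produces rotation L₁/(3EI) + L₂/(3EI) = 6.4/EI.
Compatibility: M_Y·(L₁+L₂)/(3EI) = θ_0, giving M_Y = 64.98 kN·m (hogging).
Span XY, ΣM about X with M_Y applied at Y: R_Y^{XY}·7.8 = 555.8 + 64.98, so R_Y^{XY} = 79.58 kN and R_X = 95 − 79.58 = 15.42 kN.
Span YZ, ΣM about Z: R_Y^{YZ}·11.4 = 82.08 + 64.98, so R_Y^{YZ} = 12.9 kN and R_Z = 12 − 12.9 = -0.9003 kN.
R_Y = 79.58 + 12.9 = 92.48 kN.

R_Y = 92.48 kN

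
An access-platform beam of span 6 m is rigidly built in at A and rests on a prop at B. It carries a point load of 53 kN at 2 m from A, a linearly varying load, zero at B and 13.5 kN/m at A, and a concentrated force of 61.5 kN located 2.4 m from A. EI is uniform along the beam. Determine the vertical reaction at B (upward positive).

Take the reaction at B as the redundant and release it; the primary structure is a cantilever fixed at A.
Deflection at B on the released cantilever, summing each load's contribution:
  point load 53 at a = 2: Pa²(3L − a)/(6EI) = 565.3/EI
  triangular load, peak 13.5 at the fixed end: w₀L⁴/(30EI) = 583.2/EI
  point load 61.5 at a = 2.4: Pa²(3L − a)/(6EI) = 921/EI
  δ_0 = 2070/EI
Tip deflection under a unit load at B: L³/(3EI) = 72/EI.
Compatibility at B: δ_0 − R_B·δ_{BB} = 0, so R_B = 2070/72 = 28.74 kN.

R_B = 28.74 kN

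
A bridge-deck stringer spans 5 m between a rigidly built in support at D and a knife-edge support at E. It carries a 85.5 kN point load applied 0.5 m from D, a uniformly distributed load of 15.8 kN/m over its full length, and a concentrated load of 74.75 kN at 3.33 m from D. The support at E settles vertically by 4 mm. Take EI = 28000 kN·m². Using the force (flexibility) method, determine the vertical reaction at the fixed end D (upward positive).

R_D = 172.4 kN

Choose R_E as the redundant. The primary structure is the cantilever fixed at D.
Downward deflection at the released point E due to the loads:
  point load 85.5 at a = 0.5: Pa²(3L − a)/(6EI) = 51.66/EI
  UDL 15.8: wL⁴/(8EI) = 1234/EI
  point load 74.75 at a = 3.33: Pa²(3L − a)/(6EI) = 1612/EI
  δ_0 = 2898/EI
Flexibility coefficient — unit upward force at E: δ_{EE} = L³/(3EI) = 41.67/EI.
With EI = 28000 kN·m²: δ_0 = 0.10351 m and δ_{EE} = 0.001488 m/kN.
Compatibility — the beam at E must follow the support down by 0.004 m: δ_0 − R_E·δ_{EE} = 0.004, so R_E = (0.10351 − 0.004)/0.001488 = 66.87 kN.
Vertical equilibrium: R_D = ΣP − R_E = 239.2 − 66.87 = 172.4 kN.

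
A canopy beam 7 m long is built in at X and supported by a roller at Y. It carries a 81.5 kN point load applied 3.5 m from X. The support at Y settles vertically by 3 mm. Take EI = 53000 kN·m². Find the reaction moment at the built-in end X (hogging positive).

M_X = 116.7 kN·m

Choose R_Y as the redundant. The primary structure is the cantilever fixed at X.
Deflection at Y on the released cantilever, summing each load's contribution:
  point load 81.5 at a = 3.5: Pa²(3L − a)/(6EI) = 2912/EI
Flexibility coefficient — unit upward force at Y: δ_{YY} = L³/(3EI) = 114.3/EI.
With EI = 53000 kN·m²: δ_0 = 0.054942 m and δ_{YY} = 0.002157 m/kN.
Compatibility — the beam at Y must follow the support down by 0.003 m: δ_0 − R_Y·δ_{YY} = 0.003, so R_Y = (0.054942 − 0.003)/0.002157 = 24.08 kN.
Moment equilibrium about X: M_X = Σ(load moments about X) − R_Y·L = 285.2 − 24.08×7 = 116.7 kN·m.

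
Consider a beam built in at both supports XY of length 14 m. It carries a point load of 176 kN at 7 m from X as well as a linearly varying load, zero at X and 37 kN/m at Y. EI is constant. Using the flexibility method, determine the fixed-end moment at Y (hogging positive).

Take the two fixed-end moments M_X, M_Y as redundants; the released structure is the simple span XY.
Simple-span end rotations at X and Y under the given loads:
  at X: point load 176 at a = 7: Pab(L + b)/(6LEI) = 2156/EI
  at Y: point load 176 at a = 7: Pab(L + a)/(6LEI) = 2156/EI
  at X: triangular load, peak 37: 7w₀L³/(360EI) = 1974/EI
  at Y: triangular load, peak 37: w₀L³/(45EI) = 2256/EI
  θ_X0 = 4130/EI,  θ_Y0 = 4412/EI
Flexibility coefficients: a unit moment at one end gives L/(3EI) there and L/(6EI) at the far end, so f₁₁ = f₂₂ = 4.667/EI and f₁₂ = f₂₁ = 2.333/EI.
Compatibility — zero rotation at each built-in end:
  4.667 M_X + 2.333 M_Y = 4130
  2.333 M_X + 4.667 M_Y = 4412
Solving the pair gives M_X = 549.7 kN·m and M_Y = 670.6 kN·m (hogging).

M_Y = 670.6 kN·m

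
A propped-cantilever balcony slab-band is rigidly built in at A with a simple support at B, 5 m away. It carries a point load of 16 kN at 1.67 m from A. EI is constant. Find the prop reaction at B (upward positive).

Choose R_B as the redundant. The primary structure is the cantilever fixed at A.
Deflection at B on the released cantilever, summing each load's contribution:
  point load 16 at a = 1.67: Pa²(3L − a)/(6EI) = 99.14/EI
Flexibility coefficient — unit upward force at B: δ_{BB} = L³/(3EI) = 41.67/EI.
Compatibility at B: δ_0 − R_B·δ_{BB} = 0, so R_B = 99.14/41.67 = 2.379 kN.

R_B = 2.379 kN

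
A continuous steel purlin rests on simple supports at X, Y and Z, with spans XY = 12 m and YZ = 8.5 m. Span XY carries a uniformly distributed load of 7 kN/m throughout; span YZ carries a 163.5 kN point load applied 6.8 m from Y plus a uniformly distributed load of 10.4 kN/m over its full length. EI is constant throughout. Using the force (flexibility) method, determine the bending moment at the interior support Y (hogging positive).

M_Y = 168 kN·m

Insert a hinge at Y; M_Y is the redundant, and each span becomes simply supported.
Discontinuity in slope at Y on the released structure — sum the simple-span end rotations:
  span XY: UDL 7: wL³/(24EI) = 504/EI
  span YZ: point load 163.5 at a = 6.8: Pab(L + b)/(6LEI) = 378/EI
  span YZ: UDL 10.4: wL³/(24EI) = 266.1/EI
  relative rotation θ_0 = (504 + 644.1)/EI = 1148/EI
A unit hogging moment at Y produces rotation L₁/(3EI) + L₂/(3EI) = 6.833/EI.
Compatibility: M_Y·(L₁+L₂)/(3EI) = θ_0, giving M_Y = 168 kN·m (hogging).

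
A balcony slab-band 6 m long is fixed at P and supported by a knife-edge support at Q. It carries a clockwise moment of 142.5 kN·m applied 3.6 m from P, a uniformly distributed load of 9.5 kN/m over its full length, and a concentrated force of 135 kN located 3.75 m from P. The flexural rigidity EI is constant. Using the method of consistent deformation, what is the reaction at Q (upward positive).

Release the roller at Q. Primary structure: cantilever fixed at P.
Primary-structure tip deflection at Q by superposition:
  clockwise couple 142.5 at a = 3.6: M₀a(2L − a)/(2EI) = 2155/EI
  UDL 9.5: wL⁴/(8EI) = 1539/EI
  point load 135 at a = 3.75: Pa²(3L − a)/(6EI) = 4509/EI
  δ_0 = 8202/EI
Flexibility coefficient — unit upward force at Q: δ_{QQ} = L³/(3EI) = 72/EI.
Compatibility at Q: δ_0 − R_Q·δ_{QQ} = 0, so R_Q = 8202/72 = 113.9 kN.

R_Q = 113.9 kN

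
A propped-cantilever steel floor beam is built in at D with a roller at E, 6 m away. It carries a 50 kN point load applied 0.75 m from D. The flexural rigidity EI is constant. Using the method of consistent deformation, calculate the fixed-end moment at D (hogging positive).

Take the reaction at E as the redundant and release it; the primary structure is a cantilever fixed at D.
Primary-structure tip deflection at E by superposition:
  point load 50 at a = 0.75: Pa²(3L − a)/(6EI) = 80.86/EI
Tip deflection under a unit load at E: L³/(3EI) = 72/EI.
The prop prevents deflection at E: R_E = δ_0/δ_{EE} = 80.86/72 = 1.123 kN.
Moment equilibrium about D: M_D = Σ(load moments about D) − R_E·L = 37.5 − 1.123×6 = 30.76 kN·m.

M_D = 30.76 kN·m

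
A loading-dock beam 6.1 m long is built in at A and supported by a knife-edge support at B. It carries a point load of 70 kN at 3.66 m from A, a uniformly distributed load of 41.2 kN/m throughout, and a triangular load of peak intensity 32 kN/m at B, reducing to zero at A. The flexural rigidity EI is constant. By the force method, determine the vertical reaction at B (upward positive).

Remove the prop at B; the released (primary) structure is a cantilever built in at A.
Downward deflection at the released point B due to the loads:
  point load 70 at a = 3.66: Pa²(3L − a)/(6EI) = 2288/EI
  UDL 41.2: wL⁴/(8EI) = 7131/EI
  triangular load, peak 32 at the free end: 11w₀L⁴/(120EI) = 4061/EI
  δ_0 = 13480/EI
Tip deflection under a unit load at B: L³/(3EI) = 75.66/EI.
Compatibility at B: δ_0 − R_B·δ_{BB} = 0, so R_B = 13480/75.66 = 178.2 kN.

R_B = 178.2 kN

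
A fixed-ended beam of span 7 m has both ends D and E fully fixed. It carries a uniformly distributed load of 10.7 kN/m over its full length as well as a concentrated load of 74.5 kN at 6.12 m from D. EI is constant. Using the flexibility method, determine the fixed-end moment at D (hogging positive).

Take the two fixed-end moments M_D, M_E as redundants; the released structure is the simple span DE.
Simple-span end rotations at D and E under the given loads:
  at D: UDL 10.7: wL³/(24EI) = 152.9/EI
  at E: UDL 10.7: wL³/(24EI) = 152.9/EI
  at D: point load 74.5 at a = 6.12: Pab(L + b)/(6LEI) = 75.28/EI
  at E: point load 74.5 at a = 6.12: Pab(L + a)/(6LEI) = 125.3/EI
  θ_D0 = 228.2/EI,  θ_E0 = 278.3/EI
Flexibility coefficients: a unit moment at one end gives L/(3EI) there and L/(6EI) at the far end, so f₁₁ = f₂₂ = 2.333/EI and f₁₂ = f₂₁ = 1.167/EI.
Compatibility — zero rotation at each built-in end:
  2.333 M_D + 1.167 M_E = 228.2
  1.167 M_D + 2.333 M_E = 278.3
Solving the pair gives M_D = 50.9 kN·m and M_E = 93.8 kN·m (hogging).

M_D = 50.9 kN·m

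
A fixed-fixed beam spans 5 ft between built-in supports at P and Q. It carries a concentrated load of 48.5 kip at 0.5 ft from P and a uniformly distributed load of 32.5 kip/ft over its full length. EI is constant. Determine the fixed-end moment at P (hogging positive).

M_P = 87.35 kip·ft

Take the two fixed-end moments M_P, M_Q as redundants; the released structure is the simple span PQ.
On the primary (simply-supported) span, the end slopes from the loading are:
  at P: point load 48.5 at a = 0.5: Pab(L + b)/(6LEI) = 34.56/EI
  at Q: point load 48.5 at a = 0.5: Pab(L + a)/(6LEI) = 20.01/EI
  at P: UDL 32.5: wL³/(24EI) = 169.3/EI
  at Q: UDL 32.5: wL³/(24EI) = 169.3/EI
  θ_P0 = 203.8/EI,  θ_Q0 = 189.3/EI
Flexibility coefficients: a unit moment at one end gives L/(3EI) there and L/(6EI) at the far end, so f₁₁ = f₂₂ = 1.667/EI and f₁₂ = f₂₁ = 0.8333/EI.
Compatibility — zero rotation at each built-in end:
  1.667 M_P + 0.8333 M_Q = 203.8
  0.8333 M_P + 1.667 M_Q = 189.3
Solving the pair gives M_P = 87.35 kip·ft and M_Q = 69.89 kip·ft (hogging).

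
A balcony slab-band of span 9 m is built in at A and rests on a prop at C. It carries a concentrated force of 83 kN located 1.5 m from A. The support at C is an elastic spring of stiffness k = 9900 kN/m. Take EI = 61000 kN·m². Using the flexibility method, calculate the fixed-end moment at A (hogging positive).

Remove the prop at C; the released (primary) structure is a cantilever built in at A.
Free-end deflection of the primary structure under the applied loading (downward +):
  point load 83 at a = 1.5: Pa²(3L − a)/(6EI) = 793.7/EI
Tip deflection under a unit load at C: L³/(3EI) = 243/EI.
With EI = 61000 kN·m²: δ_0 = 0.013011 m and δ_{CC} = 0.003984 m/kN.
Compatibility — the spring shortens by R_C/k under the reaction it provides: δ_0 − R_C·δ_{CC} = R_C/k. With 1/k = 0.000101 m/kN, R_C = δ_0 / (δ_{CC} + 1/k) = 0.013011 / (0.003984 + 0.000101) = 3.185 kN.
Moment equilibrium about A: M_A = Σ(load moments about A) − R_C·L = 124.5 − 3.185×9 = 95.83 kN·m.

M_A = 95.83 kN·m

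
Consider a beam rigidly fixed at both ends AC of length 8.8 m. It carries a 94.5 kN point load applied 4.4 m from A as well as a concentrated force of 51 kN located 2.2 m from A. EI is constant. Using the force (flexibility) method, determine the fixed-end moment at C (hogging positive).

Release both end moments; the primary structure is a simply-supported span AC with redundants M_A and M_C.
Simple-span end rotations at A and C under the given loads:
  at A: point load 94.5 at a = 4.4: Pab(L + b)/(6LEI) = 457.4/EI
  at C: point load 94.5 at a = 4.4: Pab(L + a)/(6LEI) = 457.4/EI
  at A: point load 51 at a = 2.2: Pab(L + b)/(6LEI) = 216/EI
  at C: point load 51 at a = 2.2: Pab(L + a)/(6LEI) = 154.3/EI
  θ_A0 = 673.4/EI,  θ_C0 = 611.7/EI
Flexibility coefficients: a unit moment at one end gives L/(3EI) there and L/(6EI) at the far end, so f₁₁ = f₂₂ = 2.933/EI and f₁₂ = f₂₁ = 1.467/EI.
Compatibility — zero rotation at each built-in end:
  2.933 M_A + 1.467 M_C = 673.4
  1.467 M_A + 2.933 M_C = 611.7
Solving the pair gives M_A = 167.1 kN·m and M_C = 125 kN·m (hogging).

M_C = 125 kN·m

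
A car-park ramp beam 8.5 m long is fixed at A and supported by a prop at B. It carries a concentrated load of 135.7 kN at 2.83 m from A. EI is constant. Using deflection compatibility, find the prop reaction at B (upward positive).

Remove the prop at B; the released (primary) structure is a cantilever built in at A.
Free-end deflection of the primary structure under the applied loading (downward +):
  point load 135.7 at a = 2.83: Pa²(3L − a)/(6EI) = 4106/EI
Tip deflection under a unit load at B: L³/(3EI) = 204.7/EI.
Compatibility at B: δ_0 − R_B·δ_{BB} = 0, so R_B = 4106/204.7 = 20.06 kN.

R_B = 20.06 kN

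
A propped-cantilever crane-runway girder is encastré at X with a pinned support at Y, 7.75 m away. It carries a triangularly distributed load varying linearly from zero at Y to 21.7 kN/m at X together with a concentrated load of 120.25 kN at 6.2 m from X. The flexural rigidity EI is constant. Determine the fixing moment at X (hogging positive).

Take the reaction at Y as the redundant and release it; the primary structure is a cantilever fixed at X.
Downward deflection at the released point Y due to the loads:
  triangular load, peak 21.7 at the fixed end: w₀L⁴/(30EI) = 2609/EI
  point load 120.25 at a = 6.2: Pa²(3L − a)/(6EI) = 13135/EI
  δ_0 = 15745/EI
Flexibility coefficient — unit upward force at Y: δ_{YY} = L³/(3EI) = 155.2/EI.
Compatibility at Y: δ_0 − R_Y·δ_{YY} = 0, so R_Y = 15745/155.2 = 101.5 kN.
Moment equilibrium about X: M_X = Σ(load moments about X) − R_Y·L = 962.8 − 101.5×7.75 = 176.4 kN·m.

M_X = 176.4 kN·m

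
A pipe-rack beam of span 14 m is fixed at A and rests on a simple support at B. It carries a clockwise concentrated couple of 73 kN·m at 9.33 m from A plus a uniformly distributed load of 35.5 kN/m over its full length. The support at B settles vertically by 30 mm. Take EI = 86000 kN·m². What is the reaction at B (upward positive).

Choose R_B as the redundant. The primary structure is the cantilever fixed at A.
Primary-structure tip deflection at B by superposition:
  clockwise couple 73 at a = 9.33: M₀a(2L − a)/(2EI) = 6358/EI
  UDL 35.5: wL⁴/(8EI) = 170471/EI
  δ_0 = 176829/EI
Tip deflection under a unit load at B: L³/(3EI) = 914.7/EI.
With EI = 86000 kN·m²: δ_0 = 2.0562 m and δ_{BB} = 0.010636 m/kN.
Compatibility — the beam at B must follow the support down by 0.03 m: δ_0 − R_B·δ_{BB} = 0.03, so R_B = (2.0562 − 0.03)/0.010636 = 190.5 kN.

R_B = 190.5 kN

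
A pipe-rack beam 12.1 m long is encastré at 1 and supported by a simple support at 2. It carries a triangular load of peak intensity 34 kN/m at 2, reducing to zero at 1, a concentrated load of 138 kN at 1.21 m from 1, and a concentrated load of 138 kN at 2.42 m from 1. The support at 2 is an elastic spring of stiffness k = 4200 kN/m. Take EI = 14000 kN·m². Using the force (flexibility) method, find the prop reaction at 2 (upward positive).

Choose R_2 as the redundant. The primary structure is the cantilever fixed at 1.
Deflection at 2 on the released cantilever, summing each load's contribution:
  triangular load, peak 34 at the free end: 11w₀L⁴/(120EI) = 66809/EI
  point load 138 at a = 1.21: Pa²(3L − a)/(6EI) = 1182/EI
  point load 138 at a = 2.42: Pa²(3L − a)/(6EI) = 4564/EI
  δ_0 = 72554/EI
Tip deflection under a unit load at 2: L³/(3EI) = 590.5/EI.
With EI = 14000 kN·m²: δ_0 = 5.1824 m and δ_{22} = 0.04218 m/kN.
Compatibility — the spring shortens by R_2/k under the reaction it provides: δ_0 − R_2·δ_{22} = R_2/k. With 1/k = 0.000238 m/kN, R_2 = δ_0 / (δ_{22} + 1/k) = 5.1824 / (0.04218 + 0.000238) = 122.2 kN.

R_2 = 122.2 kN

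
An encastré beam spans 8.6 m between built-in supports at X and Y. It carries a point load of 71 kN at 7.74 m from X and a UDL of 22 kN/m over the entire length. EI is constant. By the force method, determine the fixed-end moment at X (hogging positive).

M_X = 141.1 kN·m

Release both end moments; the primary structure is a simply-supported span XY with redundants M_X and M_Y.
On the primary (simply-supported) span, the end slopes from the loading are:
  at X: point load 71 at a = 7.74: Pab(L + b)/(6LEI) = 86.64/EI
  at Y: point load 71 at a = 7.74: Pab(L + a)/(6LEI) = 149.7/EI
  at X: UDL 22: wL³/(24EI) = 583.1/EI
  at Y: UDL 22: wL³/(24EI) = 583.1/EI
  θ_X0 = 669.7/EI,  θ_Y0 = 732.7/EI
Flexibility coefficients: a unit moment at one end gives L/(3EI) there and L/(6EI) at the far end, so f₁₁ = f₂₂ = 2.867/EI and f₁₂ = f₂₁ = 1.433/EI.
Compatibility — zero rotation at each built-in end:
  2.867 M_X + 1.433 M_Y = 669.7
  1.433 M_X + 2.867 M_Y = 732.7
Solving the pair gives M_X = 141.1 kN·m and M_Y = 185.1 kN·m (hogging).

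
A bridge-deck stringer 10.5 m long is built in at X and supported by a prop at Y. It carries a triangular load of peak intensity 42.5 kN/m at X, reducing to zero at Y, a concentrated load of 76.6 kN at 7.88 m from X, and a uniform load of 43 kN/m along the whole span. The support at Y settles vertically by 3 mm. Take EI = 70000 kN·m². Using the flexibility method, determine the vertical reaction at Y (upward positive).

Release the roller at Y. Primary structure: cantilever fixed at X.
Downward deflection at the released point Y due to the loads:
  triangular load, peak 42.5 at the fixed end: w₀L⁴/(30EI) = 17220/EI
  point load 76.6 at a = 7.88: Pa²(3L − a)/(6EI) = 18724/EI
  UDL 43: wL⁴/(8EI) = 65333/EI
  δ_0 = 101278/EI
Flexibility coefficient — unit upward force at Y: δ_{YY} = L³/(3EI) = 385.9/EI.
With EI = 70000 kN·m²: δ_0 = 1.4468 m and δ_{YY} = 0.005513 m/kN.
Compatibility — the beam at Y must follow the support down by 0.003 m: δ_0 − R_Y·δ_{YY} = 0.003, so R_Y = (1.4468 − 0.003)/0.005513 = 261.9 kN.

R_Y = 261.9 kN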